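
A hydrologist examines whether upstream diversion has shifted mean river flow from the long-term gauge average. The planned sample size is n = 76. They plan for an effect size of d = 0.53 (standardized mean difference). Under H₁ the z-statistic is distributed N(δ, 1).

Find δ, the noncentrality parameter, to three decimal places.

δ ≈ 4.620

The noncentrality parameter scales effect size by the design's sample-size factor: δ = d·√n = 0.53 × √76 = 4.6204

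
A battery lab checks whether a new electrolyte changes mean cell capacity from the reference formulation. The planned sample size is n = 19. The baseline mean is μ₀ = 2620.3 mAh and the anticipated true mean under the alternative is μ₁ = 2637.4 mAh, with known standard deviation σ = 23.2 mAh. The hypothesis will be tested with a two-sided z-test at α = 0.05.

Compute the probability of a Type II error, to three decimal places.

β ≈ 0.105

Standardized effect: d = |μ₁ − μ₀| / σ = |2637.4 − 2620.3| / 23.2 = 0.7371
Noncentrality parameter: λ = d·√n = 0.7371 × √19 = 3.2128
Critical value for a two-sided test at α = 0.05: z_{α/2} = 1.960.
Power = Φ(λ − 1.960) + Φ(−λ − 1.960) = Φ(1.253) + Φ(-5.173) = 0.8949 + 0.0000 = 0.8949.
Type II error: β = 1 − power = 1 − 0.8949 = 0.1051.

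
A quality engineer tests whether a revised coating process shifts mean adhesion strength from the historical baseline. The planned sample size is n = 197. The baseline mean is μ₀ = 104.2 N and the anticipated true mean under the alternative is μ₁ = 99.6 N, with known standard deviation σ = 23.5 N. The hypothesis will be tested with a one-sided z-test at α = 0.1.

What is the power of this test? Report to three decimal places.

Power ≈ 0.929

Standardized effect: d = |μ₁ − μ₀| / σ = |99.6 − 104.2| / 23.5 = 0.1957
Noncentrality parameter: δ = d·√n = 0.1957 × √197 = 2.7474
Critical value for a one-sided test at α = 0.1: z_α = 1.282.
Power = P(Z > 1.282 − δ) = Φ(1.466) = 0.9287.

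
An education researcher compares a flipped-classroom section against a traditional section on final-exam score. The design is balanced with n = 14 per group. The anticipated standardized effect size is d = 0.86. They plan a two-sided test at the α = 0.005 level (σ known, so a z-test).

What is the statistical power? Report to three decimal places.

Power ≈ 0.297

Noncentrality parameter: δ = d·√(n/2) = 0.86 × √(14/2) = 2.2753
Critical value for a two-sided test at α = 0.005: z_{α/2} = 2.807.
Power = Φ(δ − 2.807) + Φ(−δ − 2.807) = Φ(-0.532) + Φ(-5.082) = 0.2975 + 0.0000 = 0.2975.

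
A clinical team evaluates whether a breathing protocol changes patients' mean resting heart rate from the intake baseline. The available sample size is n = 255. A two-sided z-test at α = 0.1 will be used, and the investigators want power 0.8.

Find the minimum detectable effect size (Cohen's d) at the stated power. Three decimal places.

d ≈ 0.156

Required noncentrality: δ = z_{0.05} + z_{0.20} = 1.645 + 0.842 = 2.486.
(The second rejection-region term Φ(−δ − z_{α/2}) is negligible and dropped.)
δ = d·√n ⇒ d = δ/√n = 2.486/√255 = 0.1557.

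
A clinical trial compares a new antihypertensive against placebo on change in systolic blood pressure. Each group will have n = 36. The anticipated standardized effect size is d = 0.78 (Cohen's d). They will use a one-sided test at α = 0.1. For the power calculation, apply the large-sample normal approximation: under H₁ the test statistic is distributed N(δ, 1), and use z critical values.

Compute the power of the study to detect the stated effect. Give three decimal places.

Noncentrality parameter: δ = d·√(n/2) = 0.78 × √(36/2) = 3.3093
Critical value for a one-sided test at α = 0.1: z_α = 1.282.
Power = P(Z > 1.282 − δ) = Φ(2.028) = 0.9787.

Power ≈ 0.979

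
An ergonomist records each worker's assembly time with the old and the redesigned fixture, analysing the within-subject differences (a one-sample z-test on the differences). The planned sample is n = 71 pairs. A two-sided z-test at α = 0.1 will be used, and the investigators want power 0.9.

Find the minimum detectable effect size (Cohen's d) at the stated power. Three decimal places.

Need Φ(δ − 1.645) = 0.9, so δ = 1.645 + 1.282 = 2.926.
(The second rejection-region term Φ(−δ − z_{α/2}) is negligible and dropped.)
δ = d·√n ⇒ d = δ/√n = 2.926/√71 = 0.3473.

d ≈ 0.347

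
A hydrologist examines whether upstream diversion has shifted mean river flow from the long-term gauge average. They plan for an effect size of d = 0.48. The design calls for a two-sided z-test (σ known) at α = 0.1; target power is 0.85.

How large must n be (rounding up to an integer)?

For power 0.85 need Φ(δ − z_{0.05}) = 0.85, so δ = z_{0.05} + z_{0.15} = 1.645 + 1.036 = 2.681.
(For δ > 0 the lower-tail rejection region contributes negligibly to power, so the one-term inversion is standard.)
δ = d·√n ⇒ n = (δ/d)² = (2.681 / 0.48)² = 31.20.
Round up to the next whole unit.

n = 32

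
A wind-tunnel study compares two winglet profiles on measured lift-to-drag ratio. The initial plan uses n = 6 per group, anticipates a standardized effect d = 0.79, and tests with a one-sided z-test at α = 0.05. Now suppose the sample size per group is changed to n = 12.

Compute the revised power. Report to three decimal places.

Power ≈ 0.614

With n = 12 per group: δ = d·√(n/2) = 0.79 × √(12/2) = 1.9351. Critical value z_{0.05} = 1.645.
Revised power = Φ(δ − 1.645) = Φ(0.290) = 0.6142.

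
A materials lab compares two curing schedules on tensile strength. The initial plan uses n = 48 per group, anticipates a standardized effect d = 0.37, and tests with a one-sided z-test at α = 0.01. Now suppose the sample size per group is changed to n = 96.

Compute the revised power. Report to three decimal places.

Power ≈ 0.594

With n = 96 per group: δ = d·√(n/2) = 0.37 × √(96/2) = 2.5634. Critical value z_{0.01} = 2.326.
Revised power = P(Z > 2.326 − δ) = Φ(0.237) = 0.5937.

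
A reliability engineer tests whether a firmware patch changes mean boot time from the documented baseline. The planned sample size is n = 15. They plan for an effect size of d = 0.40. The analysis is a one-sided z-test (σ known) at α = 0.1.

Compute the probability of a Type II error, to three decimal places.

Noncentrality parameter: δ = d·√n = 0.40 × √15 = 1.5492
Critical value for a one-sided test at α = 0.1: z_α = 1.282.
Power = Φ(δ − 1.282) = Φ(0.268) = 0.6055.
Type II error: β = 1 − power = 1 − 0.6055 = 0.3945.

β ≈ 0.394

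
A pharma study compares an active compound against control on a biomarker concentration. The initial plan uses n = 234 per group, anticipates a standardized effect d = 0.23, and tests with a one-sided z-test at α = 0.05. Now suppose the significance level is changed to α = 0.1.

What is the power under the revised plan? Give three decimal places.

Power ≈ 0.886

δ = d·√(n/2) = 0.23 × √(234/2) = 2.4878 (unchanged). New critical value: z_{0.1} = 1.282.
Revised power = P(Z > 1.282 − δ) = Φ(1.206) = 0.8861.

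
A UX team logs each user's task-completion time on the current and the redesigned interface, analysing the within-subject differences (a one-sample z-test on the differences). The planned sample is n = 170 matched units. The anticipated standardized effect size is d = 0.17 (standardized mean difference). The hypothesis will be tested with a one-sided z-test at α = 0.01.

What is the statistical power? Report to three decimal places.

Power ≈ 0.456

Noncentrality parameter: δ = d·√n = 0.17 × √170 = 2.2165
Critical value for a one-sided test at α = 0.01: z_α = 2.326.
Power = Φ(δ − 2.326) = Φ(-0.110) = 0.4563.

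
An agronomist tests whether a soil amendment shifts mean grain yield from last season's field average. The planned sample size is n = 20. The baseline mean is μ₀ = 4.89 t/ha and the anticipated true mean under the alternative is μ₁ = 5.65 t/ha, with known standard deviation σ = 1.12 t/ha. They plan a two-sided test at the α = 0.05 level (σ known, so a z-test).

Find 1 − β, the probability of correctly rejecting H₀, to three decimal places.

Standardized effect: d = |μ₁ − μ₀| / σ = |5.65 − 4.89| / 1.12 = 0.6786
Noncentrality parameter: λ = d·√n = 0.6786 × √20 = 3.0347
Two-sided α = 0.05 → critical value z_{0.025} = 1.960.
Power = Φ(λ − 1.960) + Φ(−λ − 1.960) = Φ(1.075) + Φ(-4.995) = 0.8587 + 0.0000 = 0.8587.

Power ≈ 0.859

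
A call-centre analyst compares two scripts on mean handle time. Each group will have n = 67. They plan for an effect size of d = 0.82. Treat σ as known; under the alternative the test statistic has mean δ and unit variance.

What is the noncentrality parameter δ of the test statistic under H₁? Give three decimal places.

δ ≈ 4.746

δ = d·√(n/2) = 0.82 × √(67/2) = 4.7461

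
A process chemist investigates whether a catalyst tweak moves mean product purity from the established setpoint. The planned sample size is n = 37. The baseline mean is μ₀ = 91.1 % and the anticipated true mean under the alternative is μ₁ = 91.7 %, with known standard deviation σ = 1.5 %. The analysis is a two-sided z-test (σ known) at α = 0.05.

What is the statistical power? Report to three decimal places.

Power ≈ 0.682

Standardized effect: d = |μ₁ − μ₀| / σ = |91.7 − 91.1| / 1.5 = 0.4000
Noncentrality parameter: δ = d·√n = 0.4000 × √37 = 2.4331
Two-sided α = 0.05 → critical value z_{0.025} = 1.960.
Power = Φ(δ − 1.960) + Φ(−δ − 1.960) = Φ(0.473) + Φ(-4.393) = 0.6819 + 0.0000 = 0.6819.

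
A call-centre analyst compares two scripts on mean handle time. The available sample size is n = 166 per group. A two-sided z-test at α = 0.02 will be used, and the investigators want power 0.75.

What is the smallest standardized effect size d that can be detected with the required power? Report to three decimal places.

Need Φ(δ − 2.326) = 0.75, so δ = 2.326 + 0.674 = 3.001.
(Lower-tail contribution to power is negligible for δ > 0.)
δ = d·√(n/2) ⇒ d = δ/√(n/2) = 3.001/√(166/2) = 0.3294.

d ≈ 0.329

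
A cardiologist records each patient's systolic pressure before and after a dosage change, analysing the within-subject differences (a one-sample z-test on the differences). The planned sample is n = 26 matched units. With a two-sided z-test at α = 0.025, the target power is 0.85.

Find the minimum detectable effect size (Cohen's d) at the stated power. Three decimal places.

Need Φ(δ − 2.241) = 0.85, so δ = 2.241 + 1.036 = 3.278.
(Lower-tail contribution to power is negligible for δ > 0.)
δ = d·√n ⇒ d = δ/√n = 3.278/√26 = 0.6428.

d ≈ 0.643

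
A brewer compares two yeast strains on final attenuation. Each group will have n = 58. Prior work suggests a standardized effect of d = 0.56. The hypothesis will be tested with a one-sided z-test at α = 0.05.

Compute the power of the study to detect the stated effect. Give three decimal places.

Power ≈ 0.915

Noncentrality parameter: δ = d·√(n/2) = 0.56 × √(58/2) = 3.0157
Critical value for a one-sided test at α = 0.05: z_α = 1.645.
Power = Φ(δ − 1.645) = Φ(1.371) = 0.9148.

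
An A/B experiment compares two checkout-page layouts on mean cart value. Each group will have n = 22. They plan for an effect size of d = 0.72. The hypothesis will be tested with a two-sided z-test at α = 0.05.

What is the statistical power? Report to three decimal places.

Noncentrality parameter: δ = d·√(n/2) = 0.72 × √(22/2) = 2.3880
Two-sided α = 0.05 → critical value z_{0.025} = 1.960.
Power = Φ(δ − 1.960) + Φ(−δ − 1.960) = Φ(0.428) + Φ(-4.348) = 0.6657 + 0.0000 = 0.6657.

Power ≈ 0.666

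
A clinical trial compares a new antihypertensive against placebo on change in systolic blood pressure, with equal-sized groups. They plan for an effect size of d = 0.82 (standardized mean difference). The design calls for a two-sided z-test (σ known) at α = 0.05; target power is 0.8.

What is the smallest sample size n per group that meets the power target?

n = 24 per group

For power 0.8 need Φ(δ − z_{0.025}) = 0.8, so δ = z_{0.025} + z_{0.20} = 1.960 + 0.842 = 2.802.
(Ignoring the negligible lower-tail rejection probability gives the usual closed-form inversion.)
δ = d·√(n/2) ⇒ n = 2(δ/d)² = 2 × (2.802 / 0.82)² = 23.35.
Round up to the next whole unit.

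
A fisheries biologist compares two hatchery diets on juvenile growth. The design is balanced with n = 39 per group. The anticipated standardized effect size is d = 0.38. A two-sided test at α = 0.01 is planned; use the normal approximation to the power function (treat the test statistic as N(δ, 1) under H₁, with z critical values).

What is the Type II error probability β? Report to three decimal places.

Noncentrality parameter: δ = d·√(n/2) = 0.38 × √(39/2) = 1.6780
Critical value for a two-sided test at α = 0.01: z_{α/2} = 2.576.
Power = Φ(δ − 2.576) + Φ(−δ − 2.576) = Φ(-0.898) + Φ(-4.254) = 0.1846 + 0.0000 = 0.1847.
Type II error: β = 1 − power = 1 − 0.1847 = 0.8153.

β ≈ 0.815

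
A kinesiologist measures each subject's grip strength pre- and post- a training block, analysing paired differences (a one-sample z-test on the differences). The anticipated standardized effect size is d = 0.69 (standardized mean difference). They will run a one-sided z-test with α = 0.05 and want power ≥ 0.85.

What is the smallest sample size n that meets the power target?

n = 16

Set Φ(δ − 1.645) = 0.85; then δ − 1.645 = Φ⁻¹(0.85) = 1.036, giving δ = 2.681.
δ = d·√n ⇒ n = (δ/d)² = (2.681 / 0.69)² = 15.10.
Rounding up, n = 16.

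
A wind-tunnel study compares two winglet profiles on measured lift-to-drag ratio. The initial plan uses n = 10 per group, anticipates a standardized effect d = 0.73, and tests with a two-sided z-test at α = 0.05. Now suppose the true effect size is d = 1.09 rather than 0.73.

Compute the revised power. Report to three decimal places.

With d = 1.09: δ = d·√(n/2) = 1.09 × √(10/2) = 2.4373. Critical value z_{0.025} = 1.960.
Revised power = Φ(δ − 1.960) + Φ(−δ − 1.960) = Φ(0.477) + Φ(-4.397) = 0.6834 + 0.0000 = 0.6834.

Power ≈ 0.683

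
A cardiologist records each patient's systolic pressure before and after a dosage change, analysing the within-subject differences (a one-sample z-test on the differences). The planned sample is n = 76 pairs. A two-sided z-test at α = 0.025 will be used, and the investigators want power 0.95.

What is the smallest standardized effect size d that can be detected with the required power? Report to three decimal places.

Need Φ(δ − 2.241) = 0.95, so δ = 2.241 + 1.645 = 3.886.
(The second rejection-region term Φ(−δ − z_{α/2}) is negligible and dropped.)
δ = d·√n ⇒ d = δ/√n = 3.886/√76 = 0.4458.

d ≈ 0.446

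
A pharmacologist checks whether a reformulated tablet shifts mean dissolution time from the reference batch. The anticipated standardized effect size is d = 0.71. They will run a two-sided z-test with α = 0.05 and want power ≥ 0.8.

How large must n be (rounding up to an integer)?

For power 0.8 need Φ(δ − z_{0.025}) = 0.8, so δ = z_{0.025} + z_{0.20} = 1.960 + 0.842 = 2.802.
(Ignoring the negligible lower-tail rejection probability gives the usual closed-form inversion.)
δ = d·√n ⇒ n = (δ/d)² = (2.802 / 0.71)² = 15.57.
Round up to the next whole unit.

n = 16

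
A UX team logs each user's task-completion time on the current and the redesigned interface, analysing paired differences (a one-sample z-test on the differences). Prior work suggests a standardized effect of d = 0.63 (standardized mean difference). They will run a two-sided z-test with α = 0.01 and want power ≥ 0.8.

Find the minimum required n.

For power 0.8 need Φ(δ − z_{0.005}) = 0.8, so δ = z_{0.005} + z_{0.20} = 2.576 + 0.842 = 3.417.
(For δ > 0 the lower-tail rejection region contributes negligibly to power, so the one-term inversion is standard.)
δ = d·√n ⇒ n = (δ/d)² = (3.417 / 0.63)² = 29.43.
Rounding up, n = 30.

n = 30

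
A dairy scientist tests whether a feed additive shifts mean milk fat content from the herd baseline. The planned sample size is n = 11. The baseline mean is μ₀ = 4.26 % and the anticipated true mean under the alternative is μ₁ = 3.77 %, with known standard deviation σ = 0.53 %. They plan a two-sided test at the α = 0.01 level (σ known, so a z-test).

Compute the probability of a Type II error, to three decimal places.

Standardized effect: d = |μ₁ − μ₀| / σ = |3.77 − 4.26| / 0.53 = 0.9245
Noncentrality parameter: δ = d·√n = 0.9245 × √11 = 3.0663
Two-sided α = 0.01 → critical value z_{0.005} = 2.576.
Power = Φ(δ − 2.576) + Φ(−δ − 2.576) = Φ(0.490) + Φ(-5.642) = 0.6881 + 0.0000 = 0.6881.
Type II error: β = 1 − power = 1 − 0.6881 = 0.3119.

β ≈ 0.312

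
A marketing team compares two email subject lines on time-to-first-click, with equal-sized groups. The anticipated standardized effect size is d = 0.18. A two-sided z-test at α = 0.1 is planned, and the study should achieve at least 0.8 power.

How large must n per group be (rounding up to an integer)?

Set Φ(δ − 1.645) = 0.8; then δ − 1.645 = Φ⁻¹(0.8) = 0.842, giving δ = 2.486.
(Ignoring the negligible lower-tail rejection probability gives the usual closed-form inversion.)
δ = d·√(n/2) ⇒ n = 2(δ/d)² = 2 × (2.486 / 0.18)² = 381.64.
Rounding up, n = 382 per group.

n = 382 per group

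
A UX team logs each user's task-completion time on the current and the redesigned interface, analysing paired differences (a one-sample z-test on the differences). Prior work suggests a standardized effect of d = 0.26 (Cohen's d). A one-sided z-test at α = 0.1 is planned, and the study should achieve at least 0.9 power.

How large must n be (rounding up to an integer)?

n = 98

Set Φ(δ − 1.282) = 0.9; then δ − 1.282 = Φ⁻¹(0.9) = 1.282, giving δ = 2.563.
δ = d·√n ⇒ n = (δ/d)² = (2.563 / 0.26)² = 97.18.
Round up to the next whole unit.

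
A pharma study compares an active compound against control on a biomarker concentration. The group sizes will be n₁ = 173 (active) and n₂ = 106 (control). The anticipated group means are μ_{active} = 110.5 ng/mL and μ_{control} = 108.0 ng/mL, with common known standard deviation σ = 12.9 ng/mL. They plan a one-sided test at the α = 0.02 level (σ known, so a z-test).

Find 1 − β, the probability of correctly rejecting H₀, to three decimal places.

Power ≈ 0.315

Standardized effect: d = |μ_{active} − μ_{control}| / σ = |110.5 − 108.0| / 12.9 = 0.1938
Noncentrality parameter: δ = d / √(1/n₁ + 1/n₂) = 0.1938 / √(1/173 + 1/106) = 1.5712
Critical value for a one-sided test at α = 0.02: z_α = 2.054.
Power = P(Z > 2.054 − δ) = Φ(-0.483) = 0.3147.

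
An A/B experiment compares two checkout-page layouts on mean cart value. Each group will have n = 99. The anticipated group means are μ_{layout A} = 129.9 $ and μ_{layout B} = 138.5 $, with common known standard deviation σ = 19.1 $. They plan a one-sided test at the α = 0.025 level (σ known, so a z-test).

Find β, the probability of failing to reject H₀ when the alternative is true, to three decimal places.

Standardized effect: d = |μ_{layout A} − μ_{layout B}| / σ = |129.9 − 138.5| / 19.1 = 0.4503
Noncentrality parameter: δ = d·√(n/2) = 0.4503 × √(99/2) = 3.1679
One-sided α = 0.025 → critical value z_{0.025} = 1.960.
Power = Φ(δ − 1.960) = Φ(1.208) = 0.8865.
Type II error: β = 1 − power = 1 − 0.8865 = 0.1135.

β ≈ 0.114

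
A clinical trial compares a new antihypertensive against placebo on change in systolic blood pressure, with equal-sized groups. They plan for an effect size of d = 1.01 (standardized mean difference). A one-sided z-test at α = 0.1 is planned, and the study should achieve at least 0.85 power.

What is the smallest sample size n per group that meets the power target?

n = 11 per group

For power 0.85 need Φ(δ − z_{0.1}) = 0.85, so δ = z_{0.1} + z_{0.15} = 1.282 + 1.036 = 2.318.
δ = d·√(n/2) ⇒ n = 2(δ/d)² = 2 × (2.318 / 1.01)² = 10.53.
Rounding up, n = 11 per group.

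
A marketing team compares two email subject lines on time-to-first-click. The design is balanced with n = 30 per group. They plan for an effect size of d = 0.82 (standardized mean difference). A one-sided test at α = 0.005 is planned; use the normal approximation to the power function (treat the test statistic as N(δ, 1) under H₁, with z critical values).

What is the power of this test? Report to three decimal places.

Power ≈ 0.726

Noncentrality parameter: δ = d·√(n/2) = 0.82 × √(30/2) = 3.1758
Critical value for a one-sided test at α = 0.005: z_α = 2.576.
Power = P(Z > 2.576 − δ) = Φ(0.600) = 0.7258.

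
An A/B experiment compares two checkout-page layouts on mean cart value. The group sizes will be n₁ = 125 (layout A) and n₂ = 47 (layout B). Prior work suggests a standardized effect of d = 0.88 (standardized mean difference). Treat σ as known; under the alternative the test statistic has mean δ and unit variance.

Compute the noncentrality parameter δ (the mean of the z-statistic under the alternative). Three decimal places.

δ = d / √(1/n₁ + 1/n₂) = 0.88 / √(1/125 + 1/47) = 5.1431

δ ≈ 5.143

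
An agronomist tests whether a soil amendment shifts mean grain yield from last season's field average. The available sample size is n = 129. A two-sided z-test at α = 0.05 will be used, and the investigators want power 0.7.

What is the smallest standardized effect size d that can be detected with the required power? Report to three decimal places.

d ≈ 0.219

Required noncentrality: δ = z_{0.025} + z_{0.30} = 1.960 + 0.524 = 2.484.
(The second rejection-region term Φ(−δ − z_{α/2}) is negligible and dropped.)
δ = d·√n ⇒ d = δ/√n = 2.484/√129 = 0.2187.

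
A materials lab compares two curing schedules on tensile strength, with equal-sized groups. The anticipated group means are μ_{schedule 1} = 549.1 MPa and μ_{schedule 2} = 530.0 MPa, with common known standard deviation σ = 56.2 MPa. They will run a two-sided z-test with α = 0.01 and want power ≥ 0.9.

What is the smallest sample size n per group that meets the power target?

Standardized effect: d = |μ_{schedule 1} − μ_{schedule 2}| / σ = |549.1 − 530.0| / 56.2 = 0.3399
For power 0.9 need Φ(δ − z_{0.005}) = 0.9, so δ = z_{0.005} + z_{0.10} = 2.576 + 1.282 = 3.857.
(Ignoring the negligible lower-tail rejection probability gives the usual closed-form inversion.)
δ = d·√(n/2) ⇒ n = 2(δ/d)² = 2 × (3.857 / 0.3399)² = 257.64.
Round up to the next whole unit.

n = 258 per group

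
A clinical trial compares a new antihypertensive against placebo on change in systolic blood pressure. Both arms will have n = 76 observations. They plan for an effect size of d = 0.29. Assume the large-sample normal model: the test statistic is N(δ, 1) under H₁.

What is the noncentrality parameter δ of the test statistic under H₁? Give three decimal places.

δ ≈ 1.788

The noncentrality parameter scales effect size by the design's sample-size factor: δ = d·√(n/2) = 0.29 × √(76/2) = 1.7877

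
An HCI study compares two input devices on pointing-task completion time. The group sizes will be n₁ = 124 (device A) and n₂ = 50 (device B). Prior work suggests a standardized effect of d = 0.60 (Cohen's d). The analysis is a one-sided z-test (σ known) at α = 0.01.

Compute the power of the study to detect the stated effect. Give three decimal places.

Power ≈ 0.895

Noncentrality parameter: δ = d / √(1/n₁ + 1/n₂) = 0.60 / √(1/124 + 1/50) = 3.5816
Critical value for a one-sided test at α = 0.01: z_α = 2.326.
Power = Φ(δ − 2.326) = Φ(1.255) = 0.8953.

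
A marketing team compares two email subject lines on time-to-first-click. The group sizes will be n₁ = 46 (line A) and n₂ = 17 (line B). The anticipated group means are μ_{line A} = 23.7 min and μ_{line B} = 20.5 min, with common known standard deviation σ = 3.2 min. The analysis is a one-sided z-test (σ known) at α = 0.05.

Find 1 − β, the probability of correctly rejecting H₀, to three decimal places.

Power ≈ 0.970

Standardized effect: d = |μ_{line A} − μ_{line B}| / σ = |23.7 − 20.5| / 3.2 = 1.0000
Noncentrality parameter: δ = d / √(1/n₁ + 1/n₂) = 1.0000 / √(1/46 + 1/17) = 3.5232
Critical value for a one-sided test at α = 0.05: z_α = 1.645.
Power = Φ(δ − 1.645) = Φ(1.878) = 0.9698.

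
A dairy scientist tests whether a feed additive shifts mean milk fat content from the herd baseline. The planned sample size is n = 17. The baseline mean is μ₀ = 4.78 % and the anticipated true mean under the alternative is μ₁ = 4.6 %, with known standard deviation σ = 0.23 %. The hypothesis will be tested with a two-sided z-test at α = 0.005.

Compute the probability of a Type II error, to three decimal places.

β ≈ 0.337

Standardized effect: d = |μ₁ − μ₀| / σ = |4.6 − 4.78| / 0.23 = 0.7826
Noncentrality parameter: δ = d·√n = 0.7826 × √17 = 3.2268
Two-sided α = 0.005 → critical value z_{0.0025} = 2.807.
Power = Φ(δ − 2.807) + Φ(−δ − 2.807) = Φ(0.420) + Φ(-6.034) = 0.6627 + 0.0000 = 0.6627.
Type II error: β = 1 − power = 1 − 0.6627 = 0.3373.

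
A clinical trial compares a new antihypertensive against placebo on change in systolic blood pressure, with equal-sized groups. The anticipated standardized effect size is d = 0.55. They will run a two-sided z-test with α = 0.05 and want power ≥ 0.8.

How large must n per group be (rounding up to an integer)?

Set Φ(δ − 1.960) = 0.8; then δ − 1.960 = Φ⁻¹(0.8) = 0.842, giving δ = 2.802.
(Ignoring the negligible lower-tail rejection probability gives the usual closed-form inversion.)
δ = d·√(n/2) ⇒ n = 2(δ/d)² = 2 × (2.802 / 0.55)² = 51.89.
Rounding up, n = 52 per group.

n = 52 per group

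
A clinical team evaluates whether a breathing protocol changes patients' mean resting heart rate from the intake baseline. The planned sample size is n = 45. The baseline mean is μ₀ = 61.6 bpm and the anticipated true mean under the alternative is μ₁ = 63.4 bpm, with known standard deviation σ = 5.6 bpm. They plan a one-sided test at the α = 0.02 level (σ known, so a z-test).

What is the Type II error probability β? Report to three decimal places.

β ≈ 0.459

Standardized effect: d = |μ₁ − μ₀| / σ = |63.4 − 61.6| / 5.6 = 0.3214
Noncentrality parameter: δ = d·√n = 0.3214 × √45 = 2.1562
Critical value for a one-sided test at α = 0.02: z_α = 2.054.
Power = P(Z > 2.054 − δ) = Φ(0.102) = 0.5408.
Type II error: β = 1 − power = 1 − 0.5408 = 0.4592.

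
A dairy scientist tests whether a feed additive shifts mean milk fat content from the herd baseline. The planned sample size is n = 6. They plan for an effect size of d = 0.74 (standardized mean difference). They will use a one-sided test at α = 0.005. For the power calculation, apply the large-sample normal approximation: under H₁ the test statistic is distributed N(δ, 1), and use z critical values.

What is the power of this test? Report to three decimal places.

Noncentrality parameter: δ = d·√n = 0.74 × √6 = 1.8126
One-sided α = 0.005 → critical value z_{0.005} = 2.576.
Power = P(Z > 2.576 − δ) = Φ(-0.763) = 0.2227.

Power ≈ 0.223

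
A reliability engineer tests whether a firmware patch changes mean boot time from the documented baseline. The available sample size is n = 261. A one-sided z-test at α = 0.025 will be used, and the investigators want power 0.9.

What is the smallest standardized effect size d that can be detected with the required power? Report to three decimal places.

d ≈ 0.201

Need Φ(δ − 1.960) = 0.9, so δ = 1.960 + 1.282 = 3.242.
δ = d·√n ⇒ d = δ/√n = 3.242/√261 = 0.2006.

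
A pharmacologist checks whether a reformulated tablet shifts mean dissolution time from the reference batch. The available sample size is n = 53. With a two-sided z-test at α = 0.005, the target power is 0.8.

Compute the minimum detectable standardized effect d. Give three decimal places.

d ≈ 0.501

Required noncentrality: δ = z_{0.0025} + z_{0.20} = 2.807 + 0.842 = 3.649.
(The second rejection-region term Φ(−δ − z_{α/2}) is negligible and dropped.)
δ = d·√n ⇒ d = δ/√n = 3.649/√53 = 0.5012.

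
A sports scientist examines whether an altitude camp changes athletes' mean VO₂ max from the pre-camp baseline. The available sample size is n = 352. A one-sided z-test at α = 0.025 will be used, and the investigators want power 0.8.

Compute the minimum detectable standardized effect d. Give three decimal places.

Required noncentrality: δ = z_{0.025} + z_{0.20} = 1.960 + 0.842 = 2.802.
δ = d·√n ⇒ d = δ/√n = 2.802/√352 = 0.1493.

d ≈ 0.149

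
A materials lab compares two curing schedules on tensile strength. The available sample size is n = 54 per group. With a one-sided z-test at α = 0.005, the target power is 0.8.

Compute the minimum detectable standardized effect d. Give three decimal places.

Required noncentrality: δ = z_{0.005} + z_{0.20} = 2.576 + 0.842 = 3.417.
δ = d·√(n/2) ⇒ d = δ/√(n/2) = 3.417/√(54/2) = 0.6577.

d ≈ 0.658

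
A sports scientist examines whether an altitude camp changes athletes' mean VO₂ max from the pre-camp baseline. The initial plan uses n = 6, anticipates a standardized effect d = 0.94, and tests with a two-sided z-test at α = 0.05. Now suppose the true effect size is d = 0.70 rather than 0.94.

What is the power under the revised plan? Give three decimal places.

Power ≈ 0.403

With d = 0.70: δ = d·√n = 0.70 × √6 = 1.7146. Critical value z_{0.025} = 1.960.
Revised power = Φ(δ − 1.960) + Φ(−δ − 1.960) = Φ(-0.245) + Φ(-3.675) = 0.4031 + 0.0001 = 0.4032.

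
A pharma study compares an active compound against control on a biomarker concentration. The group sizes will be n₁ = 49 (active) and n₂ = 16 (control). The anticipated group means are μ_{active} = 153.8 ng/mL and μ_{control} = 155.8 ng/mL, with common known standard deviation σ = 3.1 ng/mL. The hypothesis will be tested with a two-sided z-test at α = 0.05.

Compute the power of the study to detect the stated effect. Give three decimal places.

Standardized effect: d = |μ_{active} − μ_{control}| / σ = |153.8 − 155.8| / 3.1 = 0.6452
Noncentrality parameter: δ = d / √(1/n₁ + 1/n₂) = 0.6452 / √(1/49 + 1/16) = 2.2406
Critical value for a two-sided test at α = 0.05: z_{α/2} = 1.960.
Power = Φ(δ − 1.960) + Φ(−δ − 1.960) = Φ(0.281) + Φ(-4.201) = 0.6105 + 0.0000 = 0.6105.

Power ≈ 0.611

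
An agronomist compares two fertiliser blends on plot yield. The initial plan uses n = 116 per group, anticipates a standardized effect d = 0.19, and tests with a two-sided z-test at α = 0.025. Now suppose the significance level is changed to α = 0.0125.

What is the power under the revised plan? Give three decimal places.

Power ≈ 0.147

δ = d·√(n/2) = 0.19 × √(116/2) = 1.4470 (unchanged). New critical value: z_{0.0063} = 2.498.
Revised power = Φ(δ − 2.498) + Φ(−δ − 2.498) = Φ(-1.051) + Φ(-3.945) = 0.1467 + 0.0000 = 0.1467.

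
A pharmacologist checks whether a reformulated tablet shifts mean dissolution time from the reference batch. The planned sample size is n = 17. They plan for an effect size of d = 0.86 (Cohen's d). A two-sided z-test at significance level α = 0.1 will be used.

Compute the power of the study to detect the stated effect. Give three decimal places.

Noncentrality parameter: δ = d·√n = 0.86 × √17 = 3.5459
Two-sided α = 0.1 → critical value z_{0.05} = 1.645.
Power = Φ(δ − 1.645) + Φ(−δ − 1.645) = Φ(1.901) + Φ(-5.191) = 0.9714 + 0.0000 = 0.9714.

Power ≈ 0.971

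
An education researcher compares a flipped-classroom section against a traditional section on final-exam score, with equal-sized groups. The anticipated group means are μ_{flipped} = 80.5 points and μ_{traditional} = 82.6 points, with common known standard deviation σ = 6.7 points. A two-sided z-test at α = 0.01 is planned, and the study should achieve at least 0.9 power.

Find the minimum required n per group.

Standardized effect: d = |μ_{flipped} − μ_{traditional}| / σ = |80.5 − 82.6| / 6.7 = 0.3134
Set Φ(δ − 2.576) = 0.9; then δ − 2.576 = Φ⁻¹(0.9) = 1.282, giving δ = 3.857.
(Ignoring the negligible lower-tail rejection probability gives the usual closed-form inversion.)
δ = d·√(n/2) ⇒ n = 2(δ/d)² = 2 × (3.857 / 0.3134)² = 302.92.
Round up to the next whole unit.

n = 303 per group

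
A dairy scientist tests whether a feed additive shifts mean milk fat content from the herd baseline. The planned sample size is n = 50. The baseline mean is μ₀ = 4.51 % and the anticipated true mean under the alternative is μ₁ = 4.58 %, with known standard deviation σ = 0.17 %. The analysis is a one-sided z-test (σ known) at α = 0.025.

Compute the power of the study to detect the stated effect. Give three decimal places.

Standardized effect: d = |μ₁ − μ₀| / σ = |4.58 − 4.51| / 0.17 = 0.4118
Noncentrality parameter: δ = d·√n = 0.4118 × √50 = 2.9116
One-sided α = 0.025 → critical value z_{0.025} = 1.960.
Power = P(Z > 1.960 − δ) = Φ(0.952) = 0.8294.

Power ≈ 0.829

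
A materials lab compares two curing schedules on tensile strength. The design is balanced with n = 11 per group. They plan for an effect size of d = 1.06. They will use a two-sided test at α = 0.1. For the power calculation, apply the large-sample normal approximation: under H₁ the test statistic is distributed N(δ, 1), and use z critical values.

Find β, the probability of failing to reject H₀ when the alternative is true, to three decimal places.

β ≈ 0.200

Noncentrality parameter: δ = d·√(n/2) = 1.06 × √(11/2) = 2.4859
Critical value for a two-sided test at α = 0.1: z_{α/2} = 1.645.
Power = Φ(δ − 1.645) + Φ(−δ − 1.645) = Φ(0.841) + Φ(-4.131) = 0.7998 + 0.0000 = 0.7999.
Type II error: β = 1 − power = 1 − 0.7999 = 0.2001.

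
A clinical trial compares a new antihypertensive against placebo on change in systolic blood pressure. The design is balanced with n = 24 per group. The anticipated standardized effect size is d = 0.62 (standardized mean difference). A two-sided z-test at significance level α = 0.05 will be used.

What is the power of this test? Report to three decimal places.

Power ≈ 0.574

Noncentrality parameter: δ = d·√(n/2) = 0.62 × √(24/2) = 2.1477
Two-sided α = 0.05 → critical value z_{0.025} = 1.960.
Power = Φ(δ − 1.960) + Φ(−δ − 1.960) = Φ(0.188) + Φ(-4.108) = 0.5745 + 0.0000 = 0.5745.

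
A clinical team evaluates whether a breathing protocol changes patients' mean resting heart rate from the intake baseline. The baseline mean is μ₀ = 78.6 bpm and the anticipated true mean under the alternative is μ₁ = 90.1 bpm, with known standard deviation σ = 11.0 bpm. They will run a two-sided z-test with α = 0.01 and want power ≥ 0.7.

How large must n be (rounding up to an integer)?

Standardized effect: d = |μ₁ − μ₀| / σ = |90.1 − 78.6| / 11.0 = 1.0455
For power 0.7 need Φ(δ − z_{0.005}) = 0.7, so δ = z_{0.005} + z_{0.30} = 2.576 + 0.524 = 3.100.
(The Φ(−δ − z_{α/2}) term is vanishingly small for δ > 0 and is dropped in the standard sample-size formula.)
δ = d·√n ⇒ n = (δ/d)² = (3.100 / 1.0455)² = 8.79.
Round up to the next whole unit.

n = 9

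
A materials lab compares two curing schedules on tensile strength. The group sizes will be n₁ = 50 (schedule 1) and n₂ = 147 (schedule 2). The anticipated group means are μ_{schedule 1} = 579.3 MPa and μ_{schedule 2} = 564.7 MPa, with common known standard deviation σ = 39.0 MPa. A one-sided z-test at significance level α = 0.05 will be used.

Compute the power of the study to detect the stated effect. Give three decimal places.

Power ≈ 0.739

Standardized effect: d = |μ_{schedule 1} − μ_{schedule 2}| / σ = |579.3 − 564.7| / 39.0 = 0.3744
Noncentrality parameter: δ = d / √(1/n₁ + 1/n₂) = 0.3744 / √(1/50 + 1/147) = 2.2866
Critical value for a one-sided test at α = 0.05: z_α = 1.645.
Power = P(Z > 1.645 − δ) = Φ(0.642) = 0.7395.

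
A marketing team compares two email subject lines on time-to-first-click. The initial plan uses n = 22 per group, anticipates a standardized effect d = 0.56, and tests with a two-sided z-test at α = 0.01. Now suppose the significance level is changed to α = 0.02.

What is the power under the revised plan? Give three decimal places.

Power ≈ 0.320

δ = d·√(n/2) = 0.56 × √(22/2) = 1.8573 (unchanged). New critical value: z_{0.01} = 2.326.
Revised power = Φ(δ − 2.326) + Φ(−δ − 2.326) = Φ(-0.469) + Φ(-4.184) = 0.3195 + 0.0000 = 0.3195.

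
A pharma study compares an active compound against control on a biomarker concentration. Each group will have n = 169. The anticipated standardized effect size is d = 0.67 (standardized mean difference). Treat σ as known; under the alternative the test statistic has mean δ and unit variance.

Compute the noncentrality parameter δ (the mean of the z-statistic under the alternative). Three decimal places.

δ ≈ 6.159

δ = d·√(n/2) = 0.67 × √(169/2) = 6.1589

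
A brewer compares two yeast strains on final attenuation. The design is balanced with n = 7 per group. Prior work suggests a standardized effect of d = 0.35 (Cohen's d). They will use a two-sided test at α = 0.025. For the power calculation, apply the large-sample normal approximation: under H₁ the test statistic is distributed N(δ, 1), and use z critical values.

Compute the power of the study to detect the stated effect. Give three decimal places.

Power ≈ 0.058

Noncentrality parameter: δ = d·√(n/2) = 0.35 × √(7/2) = 0.6548
Two-sided α = 0.025 → critical value z_{0.0125} = 2.241.
Power = Φ(δ − 2.241) + Φ(−δ − 2.241) = Φ(-1.587) + Φ(-2.896) = 0.0563 + 0.0019 = 0.0582.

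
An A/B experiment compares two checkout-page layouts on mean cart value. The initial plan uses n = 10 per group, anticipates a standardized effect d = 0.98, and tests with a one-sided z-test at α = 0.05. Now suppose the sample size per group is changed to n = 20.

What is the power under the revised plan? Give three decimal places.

Power ≈ 0.927

With n = 20 per group: δ = d·√(n/2) = 0.98 × √(20/2) = 3.0990. Critical value z_{0.05} = 1.645.
Revised power = Φ(δ − 1.645) = Φ(1.454) = 0.9271.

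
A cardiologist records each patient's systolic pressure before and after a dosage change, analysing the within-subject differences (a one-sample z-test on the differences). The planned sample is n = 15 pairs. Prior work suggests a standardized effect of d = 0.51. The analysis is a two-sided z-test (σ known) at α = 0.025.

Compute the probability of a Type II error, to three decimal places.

Noncentrality parameter: δ = d·√n = 0.51 × √15 = 1.9752
Two-sided α = 0.025 → critical value z_{0.0125} = 2.241.
Power = Φ(δ − 2.241) + Φ(−δ − 2.241) = Φ(-0.266) + Φ(-4.217) = 0.3950 + 0.0000 = 0.3951.
Type II error: β = 1 − power = 1 − 0.3951 = 0.6049.

β ≈ 0.605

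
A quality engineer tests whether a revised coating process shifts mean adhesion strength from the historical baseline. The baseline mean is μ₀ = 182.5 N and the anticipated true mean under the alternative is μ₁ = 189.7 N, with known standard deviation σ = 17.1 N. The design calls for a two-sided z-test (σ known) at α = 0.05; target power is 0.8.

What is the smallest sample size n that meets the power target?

n = 45

Standardized effect: d = |μ₁ − μ₀| / σ = |189.7 − 182.5| / 17.1 = 0.4211
Set Φ(δ − 1.960) = 0.8; then δ − 1.960 = Φ⁻¹(0.8) = 0.842, giving δ = 2.802.
(For δ > 0 the lower-tail rejection region contributes negligibly to power, so the one-term inversion is standard.)
δ = d·√n ⇒ n = (δ/d)² = (2.802 / 0.4211)² = 44.27.
Round up to the next whole unit.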